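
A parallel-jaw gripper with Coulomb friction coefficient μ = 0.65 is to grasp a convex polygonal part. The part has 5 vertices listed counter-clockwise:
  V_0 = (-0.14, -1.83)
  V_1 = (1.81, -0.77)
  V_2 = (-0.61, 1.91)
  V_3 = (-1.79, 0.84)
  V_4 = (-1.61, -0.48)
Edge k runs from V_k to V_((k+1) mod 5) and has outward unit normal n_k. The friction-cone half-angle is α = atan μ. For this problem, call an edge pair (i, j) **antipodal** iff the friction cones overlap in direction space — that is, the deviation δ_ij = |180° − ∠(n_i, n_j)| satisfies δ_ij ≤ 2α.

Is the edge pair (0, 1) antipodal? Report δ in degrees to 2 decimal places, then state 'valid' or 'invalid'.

α = atan 0.65 = 33.02°;  2α = 66.05°
edge 0: e_0 = (+1.95, +1.06);  n_0 = (+0.4776, -0.8786)
edge 1: e_1 = (-2.42, +2.68);  n_1 = (+0.7422, +0.6702)
∠(n_0, n_1) = 103.55°
δ = |180° − 103.55°| = 76.45°
76.45° > 2α = 66.05°  →  invalid

δ = 76.45°, invalid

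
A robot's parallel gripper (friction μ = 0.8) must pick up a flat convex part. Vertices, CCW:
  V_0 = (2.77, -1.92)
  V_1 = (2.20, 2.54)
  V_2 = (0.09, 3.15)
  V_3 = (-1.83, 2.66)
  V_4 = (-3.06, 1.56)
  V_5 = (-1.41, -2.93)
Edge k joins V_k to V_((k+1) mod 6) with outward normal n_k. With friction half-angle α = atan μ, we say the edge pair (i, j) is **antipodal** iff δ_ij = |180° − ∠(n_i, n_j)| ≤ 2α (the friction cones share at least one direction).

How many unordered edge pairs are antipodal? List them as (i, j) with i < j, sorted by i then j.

count = 6; pairs: (0,3), (0,4), (1,4), (1,5), (2,5), (3,5)

α = atan 0.8 = 38.66°;  2α = 77.32°
n_0 = (+0.9919, +0.1268)
n_1 = (+0.2777, +0.9607)
n_2 = (-0.2473, +0.9689)
n_3 = (-0.6666, +0.7454)
n_4 = (-0.9386, -0.3449)
n_5 = (+0.2349, -0.9720)
  (0,1): δ = 113.41°  ·
  (0,2): δ = 82.97°  ·
  (0,3): δ = 55.48°  ✓
  (0,4): δ = 12.89°  ✓
  (0,5): δ = 96.30°  ·
  (1,2): δ = 149.56°  ·
  (1,3): δ = 122.07°  ·
  (1,4): δ = 53.70°  ✓
  (1,5): δ = 29.71°  ✓
  (2,3): δ = 152.51°  ·
  (2,4): δ = 84.14°  ·
  (2,5): δ = 0.73°  ✓
  (3,4): δ = 111.63°  ·
  (3,5): δ = 28.22°  ✓
  (4,5): δ = 96.59°  ·
antipodal pairs: 6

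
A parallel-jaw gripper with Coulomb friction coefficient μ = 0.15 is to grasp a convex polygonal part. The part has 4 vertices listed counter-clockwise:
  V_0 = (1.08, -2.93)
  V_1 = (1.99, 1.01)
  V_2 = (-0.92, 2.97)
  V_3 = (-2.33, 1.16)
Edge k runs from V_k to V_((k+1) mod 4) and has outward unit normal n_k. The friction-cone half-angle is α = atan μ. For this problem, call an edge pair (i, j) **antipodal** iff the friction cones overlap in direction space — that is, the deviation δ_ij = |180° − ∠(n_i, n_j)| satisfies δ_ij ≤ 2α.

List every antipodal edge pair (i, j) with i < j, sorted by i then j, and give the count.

α = atan 0.15 = 8.53°;  2α = 17.06°
n_0 = (+0.9743, -0.2250)
n_1 = (+0.5586, +0.8294)
n_2 = (-0.7889, +0.6145)
n_3 = (-0.7681, -0.6404)
  (0,1): δ = 110.96°  ·
  (0,2): δ = 24.91°  ·
  (0,3): δ = 52.82°  ·
  (1,2): δ = 93.96°  ·
  (1,3): δ = 16.22°  ✓
  (2,3): δ = 102.26°  ·
antipodal pairs: 1

count = 1; pairs: (1,3)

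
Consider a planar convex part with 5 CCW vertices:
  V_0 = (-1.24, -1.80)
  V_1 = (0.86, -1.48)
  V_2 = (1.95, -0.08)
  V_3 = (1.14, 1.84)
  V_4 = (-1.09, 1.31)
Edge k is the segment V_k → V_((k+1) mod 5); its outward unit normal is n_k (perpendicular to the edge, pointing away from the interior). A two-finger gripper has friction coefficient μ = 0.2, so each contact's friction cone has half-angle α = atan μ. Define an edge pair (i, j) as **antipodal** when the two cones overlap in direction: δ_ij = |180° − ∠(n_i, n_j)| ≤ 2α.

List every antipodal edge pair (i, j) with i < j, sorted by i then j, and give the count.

count = 1; pairs: (0,3)

α = atan 0.2 = 11.31°;  2α = 22.62°
n_0 = (+0.1506, -0.9886)
n_1 = (+0.7890, -0.6143)
n_2 = (+0.9214, +0.3887)
n_3 = (-0.2312, +0.9729)
n_4 = (-0.9988, +0.0482)
  (0,1): δ = 136.57°  ·
  (0,2): δ = 75.79°  ·
  (0,3): δ = 4.71°  ✓
  (0,4): δ = 78.57°  ·
  (1,2): δ = 119.22°  ·
  (1,3): δ = 38.73°  ·
  (1,4): δ = 35.14°  ·
  (2,3): δ = 99.50°  ·
  (2,4): δ = 25.63°  ·
  (3,4): δ = 106.13°  ·
antipodal pairs: 1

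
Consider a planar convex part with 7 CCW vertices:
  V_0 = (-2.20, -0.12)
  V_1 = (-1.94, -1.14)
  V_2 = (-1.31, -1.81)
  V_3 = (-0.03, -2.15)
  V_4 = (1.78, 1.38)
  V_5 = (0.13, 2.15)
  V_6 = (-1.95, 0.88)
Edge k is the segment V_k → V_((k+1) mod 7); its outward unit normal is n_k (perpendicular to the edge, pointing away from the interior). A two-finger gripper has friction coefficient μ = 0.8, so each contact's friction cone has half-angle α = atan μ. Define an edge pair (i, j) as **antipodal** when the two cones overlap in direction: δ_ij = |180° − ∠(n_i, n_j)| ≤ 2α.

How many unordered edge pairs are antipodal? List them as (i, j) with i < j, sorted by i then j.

α = atan 0.8 = 38.66°;  2α = 77.32°
n_0 = (-0.9690, -0.2470)
n_1 = (-0.7285, -0.6850)
n_2 = (-0.2567, -0.9665)
n_3 = (+0.8898, -0.4563)
n_4 = (+0.4229, +0.9062)
n_5 = (-0.5211, +0.8535)
n_6 = (-0.9701, +0.2425)
  (0,1): δ = 151.06°  ·
  (0,2): δ = 119.18°  ·
  (0,3): δ = 41.45°  ✓
  (0,4): δ = 50.68°  ✓
  (0,5): δ = 107.11°  ·
  (0,6): δ = 151.66°  ·
  (1,2): δ = 148.11°  ·
  (1,3): δ = 70.38°  ✓
  (1,4): δ = 21.75°  ✓
  (1,5): δ = 78.17°  ·
  (1,6): δ = 122.73°  ·
  (2,3): δ = 102.27°  ·
  (2,4): δ = 10.14°  ✓
  (2,5): δ = 46.28°  ✓
  (2,6): δ = 90.84°  ·
  (3,4): δ = 87.87°  ·
  (3,5): δ = 31.45°  ✓
  (3,6): δ = 13.11°  ✓
  (4,5): δ = 123.58°  ·
  (4,6): δ = 79.02°  ·
  (5,6): δ = 135.44°  ·
antipodal pairs: 8

count = 8; pairs: (0,3), (0,4), (1,3), (1,4), (2,4), (2,5), (3,5), (3,6)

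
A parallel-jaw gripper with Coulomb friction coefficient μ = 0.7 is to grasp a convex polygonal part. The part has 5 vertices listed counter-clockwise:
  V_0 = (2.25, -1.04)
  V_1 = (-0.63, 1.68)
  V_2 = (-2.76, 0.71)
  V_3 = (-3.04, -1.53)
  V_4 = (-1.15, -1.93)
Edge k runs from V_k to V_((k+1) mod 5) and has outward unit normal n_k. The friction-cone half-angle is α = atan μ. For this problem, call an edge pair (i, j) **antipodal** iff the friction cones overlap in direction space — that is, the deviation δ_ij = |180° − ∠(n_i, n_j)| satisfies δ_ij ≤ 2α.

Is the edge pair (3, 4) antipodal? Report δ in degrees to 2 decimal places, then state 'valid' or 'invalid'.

δ = 153.38°, invalid

α = atan 0.7 = 34.99°;  2α = 69.98°
edge 3: e_3 = (+1.89, -0.40);  n_3 = (-0.2071, -0.9783)
edge 4: e_4 = (+3.40, +0.89);  n_4 = (+0.2532, -0.9674)
∠(n_3, n_4) = 26.62°
δ = |180° − 26.62°| = 153.38°
153.38° > 2α = 69.98°  →  invalid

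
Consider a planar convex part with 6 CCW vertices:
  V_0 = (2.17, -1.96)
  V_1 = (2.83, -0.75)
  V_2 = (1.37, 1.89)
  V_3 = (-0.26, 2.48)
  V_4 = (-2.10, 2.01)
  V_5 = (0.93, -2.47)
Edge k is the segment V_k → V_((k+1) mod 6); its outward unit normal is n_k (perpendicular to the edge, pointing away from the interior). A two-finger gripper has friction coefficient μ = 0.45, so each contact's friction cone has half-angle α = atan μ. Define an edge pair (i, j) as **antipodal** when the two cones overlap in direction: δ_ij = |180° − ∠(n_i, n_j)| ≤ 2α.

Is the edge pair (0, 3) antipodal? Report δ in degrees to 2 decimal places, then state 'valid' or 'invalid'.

α = atan 0.45 = 24.23°;  2α = 48.46°
edge 0: e_0 = (+0.66, +1.21);  n_0 = (+0.8779, -0.4789)
edge 3: e_3 = (-1.84, -0.47);  n_3 = (-0.2475, +0.9689)
∠(n_0, n_3) = 132.94°
δ = |180° − 132.94°| = 47.06°
47.06° ≤ 2α = 48.46°  →  valid

δ = 47.06°, valid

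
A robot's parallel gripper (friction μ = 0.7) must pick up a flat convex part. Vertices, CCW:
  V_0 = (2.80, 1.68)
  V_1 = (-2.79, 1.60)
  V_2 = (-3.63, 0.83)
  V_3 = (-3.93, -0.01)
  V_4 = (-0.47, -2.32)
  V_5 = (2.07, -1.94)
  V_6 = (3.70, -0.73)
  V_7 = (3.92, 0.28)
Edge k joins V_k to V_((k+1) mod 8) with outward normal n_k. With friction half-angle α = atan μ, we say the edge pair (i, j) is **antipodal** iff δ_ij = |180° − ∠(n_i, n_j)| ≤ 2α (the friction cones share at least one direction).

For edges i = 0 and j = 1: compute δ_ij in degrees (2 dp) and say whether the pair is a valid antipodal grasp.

δ = 138.31°, invalid

α = atan 0.7 = 34.99°;  2α = 69.98°
edge 0: e_0 = (-5.59, -0.08);  n_0 = (-0.0143, +0.9999)
edge 1: e_1 = (-0.84, -0.77);  n_1 = (-0.6757, +0.7372)
∠(n_0, n_1) = 41.69°
δ = |180° − 41.69°| = 138.31°
138.31° > 2α = 69.98°  →  invalid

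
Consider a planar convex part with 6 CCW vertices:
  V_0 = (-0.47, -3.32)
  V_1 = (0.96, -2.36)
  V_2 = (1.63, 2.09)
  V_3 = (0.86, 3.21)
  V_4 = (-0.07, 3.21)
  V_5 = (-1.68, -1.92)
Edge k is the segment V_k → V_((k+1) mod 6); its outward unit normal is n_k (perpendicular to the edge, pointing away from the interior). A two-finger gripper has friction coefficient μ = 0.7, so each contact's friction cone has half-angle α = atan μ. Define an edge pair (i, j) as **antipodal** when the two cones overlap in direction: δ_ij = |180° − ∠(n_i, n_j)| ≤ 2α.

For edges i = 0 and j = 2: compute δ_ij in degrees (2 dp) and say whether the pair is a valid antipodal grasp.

δ = 89.37°, invalid

α = atan 0.7 = 34.99°;  2α = 69.98°
edge 0: e_0 = (+1.43, +0.96);  n_0 = (+0.5574, -0.8303)
edge 2: e_2 = (-0.77, +1.12);  n_2 = (+0.8240, +0.5665)
∠(n_0, n_2) = 90.63°
δ = |180° − 90.63°| = 89.37°
89.37° > 2α = 69.98°  →  invalid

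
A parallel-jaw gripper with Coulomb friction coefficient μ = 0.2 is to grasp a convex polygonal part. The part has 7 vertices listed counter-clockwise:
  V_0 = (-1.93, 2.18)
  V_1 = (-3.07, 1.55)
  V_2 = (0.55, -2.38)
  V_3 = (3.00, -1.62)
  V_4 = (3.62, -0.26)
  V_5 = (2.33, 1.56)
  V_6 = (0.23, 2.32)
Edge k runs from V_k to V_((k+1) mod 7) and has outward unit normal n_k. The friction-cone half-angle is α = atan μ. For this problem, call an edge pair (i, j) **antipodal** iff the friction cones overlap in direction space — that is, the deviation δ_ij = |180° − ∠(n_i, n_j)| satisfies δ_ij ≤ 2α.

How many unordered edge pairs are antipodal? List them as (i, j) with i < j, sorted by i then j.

count = 3; pairs: (0,2), (1,4), (2,6)

α = atan 0.2 = 11.31°;  2α = 22.62°
n_0 = (-0.4837, +0.8752)
n_1 = (-0.7355, -0.6775)
n_2 = (+0.2963, -0.9551)
n_3 = (+0.9099, -0.4148)
n_4 = (+0.8158, +0.5783)
n_5 = (+0.3403, +0.9403)
n_6 = (-0.0647, +0.9979)
  (0,1): δ = 76.28°  ·
  (0,2): δ = 11.69°  ✓
  (0,3): δ = 36.57°  ·
  (0,4): δ = 96.40°  ·
  (0,5): δ = 131.18°  ·
  (0,6): δ = 154.78°  ·
  (1,2): δ = 115.41°  ·
  (1,3): δ = 67.16°  ·
  (1,4): δ = 7.32°  ✓
  (1,5): δ = 27.46°  ·
  (1,6): δ = 51.06°  ·
  (2,3): δ = 131.74°  ·
  (2,4): δ = 71.91°  ·
  (2,5): δ = 37.13°  ·
  (2,6): δ = 13.53°  ✓
  (3,4): δ = 120.16°  ·
  (3,5): δ = 85.39°  ·
  (3,6): δ = 61.78°  ·
  (4,5): δ = 145.22°  ·
  (4,6): δ = 121.62°  ·
  (5,6): δ = 156.40°  ·
antipodal pairs: 3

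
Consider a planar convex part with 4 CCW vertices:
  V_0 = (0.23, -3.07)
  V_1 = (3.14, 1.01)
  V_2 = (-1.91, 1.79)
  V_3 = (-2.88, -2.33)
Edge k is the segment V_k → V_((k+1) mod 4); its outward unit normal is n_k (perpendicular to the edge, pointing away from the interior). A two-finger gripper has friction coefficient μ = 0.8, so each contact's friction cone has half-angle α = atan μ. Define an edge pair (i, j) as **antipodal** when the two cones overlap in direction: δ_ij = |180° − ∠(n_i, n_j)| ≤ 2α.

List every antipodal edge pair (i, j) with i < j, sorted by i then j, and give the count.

count = 3; pairs: (0,1), (0,2), (1,3)

α = atan 0.8 = 38.66°;  2α = 77.32°
n_0 = (+0.8141, -0.5807)
n_1 = (+0.1526, +0.9883)
n_2 = (-0.9734, +0.2292)
n_3 = (-0.2315, -0.9728)
  (0,1): δ = 63.28°  ✓
  (0,2): δ = 22.25°  ✓
  (0,3): δ = 112.11°  ·
  (1,2): δ = 94.47°  ·
  (1,3): δ = 4.60°  ✓
  (2,3): δ = 90.14°  ·
antipodal pairs: 3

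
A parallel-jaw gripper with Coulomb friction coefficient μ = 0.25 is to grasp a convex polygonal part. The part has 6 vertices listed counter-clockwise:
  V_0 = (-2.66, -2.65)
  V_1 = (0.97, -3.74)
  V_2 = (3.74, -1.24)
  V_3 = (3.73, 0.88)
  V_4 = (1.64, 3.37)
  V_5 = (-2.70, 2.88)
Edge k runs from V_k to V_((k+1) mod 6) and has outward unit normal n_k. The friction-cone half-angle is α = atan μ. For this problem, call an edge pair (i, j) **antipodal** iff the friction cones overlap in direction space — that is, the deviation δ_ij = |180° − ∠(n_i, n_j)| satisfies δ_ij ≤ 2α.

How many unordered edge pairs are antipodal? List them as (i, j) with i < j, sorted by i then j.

count = 2; pairs: (0,4), (2,5)

α = atan 0.25 = 14.04°;  2α = 28.07°
n_0 = (-0.2876, -0.9578)
n_1 = (+0.6700, -0.7424)
n_2 = (+1.0000, +0.0047)
n_3 = (+0.7659, +0.6429)
n_4 = (-0.1122, +0.9937)
n_5 = (-1.0000, -0.0072)
  (0,1): δ = 121.22°  ·
  (0,2): δ = 73.02°  ·
  (0,3): δ = 33.28°  ·
  (0,4): δ = 23.16°  ✓
  (0,5): δ = 107.13°  ·
  (1,2): δ = 131.80°  ·
  (1,3): δ = 92.06°  ·
  (1,4): δ = 35.63°  ·
  (1,5): δ = 48.35°  ·
  (2,3): δ = 140.26°  ·
  (2,4): δ = 83.83°  ·
  (2,5): δ = 0.14°  ✓
  (3,4): δ = 123.57°  ·
  (3,5): δ = 39.59°  ·
  (4,5): δ = 96.03°  ·
antipodal pairs: 2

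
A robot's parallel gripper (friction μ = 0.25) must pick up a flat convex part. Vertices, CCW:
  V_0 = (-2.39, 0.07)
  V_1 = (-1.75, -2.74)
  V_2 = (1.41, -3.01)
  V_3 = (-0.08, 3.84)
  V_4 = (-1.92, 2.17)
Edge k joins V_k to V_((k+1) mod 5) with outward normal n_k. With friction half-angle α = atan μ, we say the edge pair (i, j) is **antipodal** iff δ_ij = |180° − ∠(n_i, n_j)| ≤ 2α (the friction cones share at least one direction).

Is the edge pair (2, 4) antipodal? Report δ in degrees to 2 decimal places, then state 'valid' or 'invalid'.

α = atan 0.25 = 14.04°;  2α = 28.07°
edge 2: e_2 = (-1.49, +6.85);  n_2 = (+0.9772, +0.2125)
edge 4: e_4 = (-0.47, -2.10);  n_4 = (-0.9759, +0.2184)
∠(n_2, n_4) = 155.11°
δ = |180° − 155.11°| = 24.89°
24.89° ≤ 2α = 28.07°  →  valid

δ = 24.89°, valid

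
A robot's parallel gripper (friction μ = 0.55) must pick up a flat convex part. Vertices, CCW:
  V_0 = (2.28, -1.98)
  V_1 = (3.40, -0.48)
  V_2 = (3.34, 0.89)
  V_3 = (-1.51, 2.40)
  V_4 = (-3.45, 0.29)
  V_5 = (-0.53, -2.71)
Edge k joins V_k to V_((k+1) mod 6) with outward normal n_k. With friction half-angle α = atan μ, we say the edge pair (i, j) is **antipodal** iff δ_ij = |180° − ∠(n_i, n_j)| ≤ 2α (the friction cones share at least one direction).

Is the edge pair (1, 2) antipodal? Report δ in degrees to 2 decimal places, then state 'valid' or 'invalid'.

δ = 109.80°, invalid

α = atan 0.55 = 28.81°;  2α = 57.62°
edge 1: e_1 = (-0.06, +1.37);  n_1 = (+0.9990, +0.0438)
edge 2: e_2 = (-4.85, +1.51);  n_2 = (+0.2973, +0.9548)
∠(n_1, n_2) = 70.20°
δ = |180° − 70.20°| = 109.80°
109.80° > 2α = 57.62°  →  invalid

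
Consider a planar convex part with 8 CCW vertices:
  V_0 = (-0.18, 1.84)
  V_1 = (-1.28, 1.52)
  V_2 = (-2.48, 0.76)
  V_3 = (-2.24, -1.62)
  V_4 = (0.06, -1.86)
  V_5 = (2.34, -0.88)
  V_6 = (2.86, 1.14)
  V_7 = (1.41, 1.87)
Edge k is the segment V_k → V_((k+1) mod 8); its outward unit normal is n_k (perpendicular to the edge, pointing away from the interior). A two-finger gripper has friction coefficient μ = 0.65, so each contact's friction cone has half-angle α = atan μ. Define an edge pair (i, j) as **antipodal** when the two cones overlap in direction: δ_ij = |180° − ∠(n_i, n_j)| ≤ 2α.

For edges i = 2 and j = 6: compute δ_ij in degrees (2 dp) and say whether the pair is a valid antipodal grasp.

α = atan 0.65 = 33.02°;  2α = 66.05°
edge 2: e_2 = (+0.24, -2.38);  n_2 = (-0.9950, -0.1003)
edge 6: e_6 = (-1.45, +0.73);  n_6 = (+0.4497, +0.8932)
∠(n_2, n_6) = 122.48°
δ = |180° − 122.48°| = 57.52°
57.52° ≤ 2α = 66.05°  →  valid

δ = 57.52°, valid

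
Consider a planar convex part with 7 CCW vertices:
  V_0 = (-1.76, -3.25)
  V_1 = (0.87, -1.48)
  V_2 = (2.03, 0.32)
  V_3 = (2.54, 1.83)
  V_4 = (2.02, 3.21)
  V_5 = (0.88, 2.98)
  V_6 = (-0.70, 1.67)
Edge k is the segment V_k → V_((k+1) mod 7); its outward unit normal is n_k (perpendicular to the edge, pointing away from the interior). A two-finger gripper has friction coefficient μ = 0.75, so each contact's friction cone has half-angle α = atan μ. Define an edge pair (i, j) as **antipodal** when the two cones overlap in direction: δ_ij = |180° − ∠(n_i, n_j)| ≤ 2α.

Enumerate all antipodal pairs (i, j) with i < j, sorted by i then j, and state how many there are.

α = atan 0.75 = 36.87°;  2α = 73.74°
n_0 = (+0.5583, -0.8296)
n_1 = (+0.8406, -0.5417)
n_2 = (+0.9474, -0.3200)
n_3 = (+0.9358, +0.3526)
n_4 = (-0.1978, +0.9802)
n_5 = (-0.6383, +0.7698)
n_6 = (-0.9776, +0.2106)
  (0,1): δ = 156.74°  ·
  (0,2): δ = 142.60°  ·
  (0,3): δ = 103.29°  ·
  (0,4): δ = 22.53°  ✓
  (0,5): δ = 5.72°  ✓
  (0,6): δ = 43.90°  ✓
  (1,2): δ = 165.86°  ·
  (1,3): δ = 126.55°  ·
  (1,4): δ = 45.79°  ✓
  (1,5): δ = 17.54°  ✓
  (1,6): δ = 20.64°  ✓
  (2,3): δ = 140.69°  ·
  (2,4): δ = 59.93°  ✓
  (2,5): δ = 31.68°  ✓
  (2,6): δ = 6.50°  ✓
  (3,4): δ = 99.24°  ·
  (3,5): δ = 70.98°  ✓
  (3,6): δ = 32.81°  ✓
  (4,5): δ = 151.74°  ·
  (4,6): δ = 113.56°  ·
  (5,6): δ = 141.82°  ·
antipodal pairs: 11

count = 11; pairs: (0,4), (0,5), (0,6), (1,4), (1,5), (1,6), (2,4), (2,5), (2,6), (3,5), (3,6)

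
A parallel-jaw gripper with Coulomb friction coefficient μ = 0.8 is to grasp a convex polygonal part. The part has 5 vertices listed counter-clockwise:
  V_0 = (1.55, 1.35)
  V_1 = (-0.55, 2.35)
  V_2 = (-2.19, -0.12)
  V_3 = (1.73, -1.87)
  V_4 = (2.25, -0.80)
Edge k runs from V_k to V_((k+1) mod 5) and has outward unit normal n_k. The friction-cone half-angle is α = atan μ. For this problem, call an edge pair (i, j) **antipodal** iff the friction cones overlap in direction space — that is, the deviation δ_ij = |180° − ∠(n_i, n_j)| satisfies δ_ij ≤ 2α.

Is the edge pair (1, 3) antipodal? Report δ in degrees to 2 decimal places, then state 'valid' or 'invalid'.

δ = 7.66°, valid

α = atan 0.8 = 38.66°;  2α = 77.32°
edge 1: e_1 = (-1.64, -2.47);  n_1 = (-0.8331, +0.5531)
edge 3: e_3 = (+0.52, +1.07);  n_3 = (+0.8994, -0.4371)
∠(n_1, n_3) = 172.34°
δ = |180° − 172.34°| = 7.66°
7.66° ≤ 2α = 77.32°  →  valid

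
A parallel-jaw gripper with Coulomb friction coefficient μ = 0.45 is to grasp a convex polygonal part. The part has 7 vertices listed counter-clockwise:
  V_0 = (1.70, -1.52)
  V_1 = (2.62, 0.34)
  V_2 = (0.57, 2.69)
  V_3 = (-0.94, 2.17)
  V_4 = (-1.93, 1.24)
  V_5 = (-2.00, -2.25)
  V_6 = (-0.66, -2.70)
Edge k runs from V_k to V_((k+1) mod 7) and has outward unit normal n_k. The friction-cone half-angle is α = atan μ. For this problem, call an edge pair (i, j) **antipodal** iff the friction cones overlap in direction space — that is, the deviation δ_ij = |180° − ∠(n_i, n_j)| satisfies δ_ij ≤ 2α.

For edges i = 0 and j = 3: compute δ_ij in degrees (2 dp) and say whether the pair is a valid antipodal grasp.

α = atan 0.45 = 24.23°;  2α = 48.46°
edge 0: e_0 = (+0.92, +1.86);  n_0 = (+0.8963, -0.4434)
edge 3: e_3 = (-0.99, -0.93);  n_3 = (-0.6847, +0.7288)
∠(n_0, n_3) = 159.53°
δ = |180° − 159.53°| = 20.47°
20.47° ≤ 2α = 48.46°  →  valid

δ = 20.47°, valid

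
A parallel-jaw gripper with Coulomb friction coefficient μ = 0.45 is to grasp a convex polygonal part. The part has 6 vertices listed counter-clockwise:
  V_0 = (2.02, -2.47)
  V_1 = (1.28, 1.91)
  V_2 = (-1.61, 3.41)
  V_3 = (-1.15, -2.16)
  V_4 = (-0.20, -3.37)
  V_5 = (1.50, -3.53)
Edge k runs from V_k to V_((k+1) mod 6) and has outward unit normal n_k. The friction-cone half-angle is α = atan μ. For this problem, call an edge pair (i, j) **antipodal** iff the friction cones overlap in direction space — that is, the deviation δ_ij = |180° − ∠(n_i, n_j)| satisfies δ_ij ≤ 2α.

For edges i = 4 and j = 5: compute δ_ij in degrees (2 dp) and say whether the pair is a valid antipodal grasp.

α = atan 0.45 = 24.23°;  2α = 48.46°
edge 4: e_4 = (+1.70, -0.16);  n_4 = (-0.0937, -0.9956)
edge 5: e_5 = (+0.52, +1.06);  n_5 = (+0.8978, -0.4404)
∠(n_4, n_5) = 69.25°
δ = |180° − 69.25°| = 110.75°
110.75° > 2α = 48.46°  →  invalid

δ = 110.75°, invalid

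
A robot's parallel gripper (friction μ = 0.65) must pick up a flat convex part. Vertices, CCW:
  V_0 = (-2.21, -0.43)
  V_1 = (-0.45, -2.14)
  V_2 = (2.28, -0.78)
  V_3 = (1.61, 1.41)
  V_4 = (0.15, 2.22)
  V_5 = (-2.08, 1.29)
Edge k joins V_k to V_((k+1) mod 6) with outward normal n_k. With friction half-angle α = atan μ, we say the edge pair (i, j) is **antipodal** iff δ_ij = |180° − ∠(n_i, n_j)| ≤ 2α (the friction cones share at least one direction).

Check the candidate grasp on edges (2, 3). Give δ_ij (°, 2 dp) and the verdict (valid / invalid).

δ = 136.03°, invalid

α = atan 0.65 = 33.02°;  2α = 66.05°
edge 2: e_2 = (-0.67, +2.19);  n_2 = (+0.9562, +0.2926)
edge 3: e_3 = (-1.46, +0.81);  n_3 = (+0.4851, +0.8744)
∠(n_2, n_3) = 43.97°
δ = |180° − 43.97°| = 136.03°
136.03° > 2α = 66.05°  →  invalid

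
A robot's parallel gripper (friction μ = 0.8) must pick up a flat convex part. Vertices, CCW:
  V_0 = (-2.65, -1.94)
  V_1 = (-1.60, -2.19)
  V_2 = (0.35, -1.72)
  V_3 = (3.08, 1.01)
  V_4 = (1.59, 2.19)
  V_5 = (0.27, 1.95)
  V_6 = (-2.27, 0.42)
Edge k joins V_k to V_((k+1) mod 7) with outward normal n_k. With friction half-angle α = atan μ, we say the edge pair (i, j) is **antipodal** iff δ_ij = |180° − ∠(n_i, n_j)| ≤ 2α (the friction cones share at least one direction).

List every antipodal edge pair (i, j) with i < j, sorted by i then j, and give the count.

count = 11; pairs: (0,3), (0,4), (0,5), (1,3), (1,4), (1,5), (1,6), (2,4), (2,5), (2,6), (3,6)

α = atan 0.8 = 38.66°;  2α = 77.32°
n_0 = (-0.2316, -0.9728)
n_1 = (+0.2343, -0.9722)
n_2 = (+0.7071, -0.7071)
n_3 = (+0.6208, +0.7839)
n_4 = (-0.1789, +0.9839)
n_5 = (-0.5160, +0.8566)
n_6 = (-0.9873, +0.1590)
  (0,1): δ = 153.06°  ·
  (0,2): δ = 121.61°  ·
  (0,3): δ = 24.98°  ✓
  (0,4): δ = 23.70°  ✓
  (0,5): δ = 44.46°  ✓
  (0,6): δ = 94.25°  ·
  (1,2): δ = 148.55°  ·
  (1,3): δ = 51.93°  ✓
  (1,4): δ = 3.25°  ✓
  (1,5): δ = 17.51°  ✓
  (1,6): δ = 67.30°  ✓
  (2,3): δ = 83.38°  ·
  (2,4): δ = 34.70°  ✓
  (2,5): δ = 13.94°  ✓
  (2,6): δ = 35.85°  ✓
  (3,4): δ = 131.32°  ·
  (3,5): δ = 110.56°  ·
  (3,6): δ = 60.77°  ✓
  (4,5): δ = 159.24°  ·
  (4,6): δ = 109.45°  ·
  (5,6): δ = 130.21°  ·
antipodal pairs: 11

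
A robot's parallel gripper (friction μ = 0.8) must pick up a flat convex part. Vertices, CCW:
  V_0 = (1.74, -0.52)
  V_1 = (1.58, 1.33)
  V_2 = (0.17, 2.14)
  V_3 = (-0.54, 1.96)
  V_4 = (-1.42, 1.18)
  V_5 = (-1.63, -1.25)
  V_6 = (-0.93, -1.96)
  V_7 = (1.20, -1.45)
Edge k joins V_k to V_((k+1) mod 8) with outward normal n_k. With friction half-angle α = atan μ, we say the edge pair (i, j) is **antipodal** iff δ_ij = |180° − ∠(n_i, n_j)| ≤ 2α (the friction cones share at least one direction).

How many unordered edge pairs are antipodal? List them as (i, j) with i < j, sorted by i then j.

count = 14; pairs: (0,3), (0,4), (0,5), (1,4), (1,5), (1,6), (2,5), (2,6), (2,7), (3,6), (3,7), (4,6), (4,7), (5,7)

α = atan 0.8 = 38.66°;  2α = 77.32°
n_0 = (+0.9963, +0.0862)
n_1 = (+0.4981, +0.8671)
n_2 = (-0.2457, +0.9693)
n_3 = (-0.6633, +0.7483)
n_4 = (-0.9963, +0.0861)
n_5 = (-0.7121, -0.7021)
n_6 = (+0.2329, -0.9725)
n_7 = (+0.8648, -0.5021)
  (0,1): δ = 124.82°  ·
  (0,2): δ = 80.72°  ·
  (0,3): δ = 53.39°  ✓
  (0,4): δ = 9.88°  ✓
  (0,5): δ = 39.65°  ✓
  (0,6): δ = 98.52°  ·
  (0,7): δ = 144.92°  ·
  (1,2): δ = 135.90°  ·
  (1,3): δ = 108.57°  ·
  (1,4): δ = 65.06°  ✓
  (1,5): δ = 15.53°  ✓
  (1,6): δ = 43.34°  ✓
  (1,7): δ = 89.73°  ·
  (2,3): δ = 152.67°  ·
  (2,4): δ = 109.17°  ·
  (2,5): δ = 59.63°  ✓
  (2,6): δ = 0.76°  ✓
  (2,7): δ = 45.63°  ✓
  (3,4): δ = 136.49°  ·
  (3,5): δ = 86.96°  ·
  (3,6): δ = 28.09°  ✓
  (3,7): δ = 18.31°  ✓
  (4,5): δ = 130.47°  ·
  (4,6): δ = 71.60°  ✓
  (4,7): δ = 25.20°  ✓
  (5,6): δ = 121.13°  ·
  (5,7): δ = 74.74°  ✓
  (6,7): δ = 133.61°  ·
antipodal pairs: 14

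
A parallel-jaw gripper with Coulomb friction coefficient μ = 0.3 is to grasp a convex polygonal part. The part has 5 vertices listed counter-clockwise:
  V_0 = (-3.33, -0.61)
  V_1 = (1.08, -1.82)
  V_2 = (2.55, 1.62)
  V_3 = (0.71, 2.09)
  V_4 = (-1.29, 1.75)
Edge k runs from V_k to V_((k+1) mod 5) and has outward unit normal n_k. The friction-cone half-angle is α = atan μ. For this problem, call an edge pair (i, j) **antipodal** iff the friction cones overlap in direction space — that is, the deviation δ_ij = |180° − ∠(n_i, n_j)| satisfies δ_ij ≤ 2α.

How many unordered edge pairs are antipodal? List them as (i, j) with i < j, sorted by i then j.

α = atan 0.3 = 16.70°;  2α = 33.40°
n_0 = (-0.2646, -0.9644)
n_1 = (+0.9196, -0.3930)
n_2 = (+0.2475, +0.9689)
n_3 = (-0.1676, +0.9859)
n_4 = (-0.7565, +0.6540)
  (0,1): δ = 97.80°  ·
  (0,2): δ = 1.01°  ✓
  (0,3): δ = 24.99°  ✓
  (0,4): δ = 64.50°  ·
  (1,2): δ = 81.19°  ·
  (1,3): δ = 57.21°  ·
  (1,4): δ = 17.70°  ✓
  (2,3): δ = 156.02°  ·
  (2,4): δ = 116.51°  ·
  (3,4): δ = 140.49°  ·
antipodal pairs: 3

count = 3; pairs: (0,2), (0,3), (1,4)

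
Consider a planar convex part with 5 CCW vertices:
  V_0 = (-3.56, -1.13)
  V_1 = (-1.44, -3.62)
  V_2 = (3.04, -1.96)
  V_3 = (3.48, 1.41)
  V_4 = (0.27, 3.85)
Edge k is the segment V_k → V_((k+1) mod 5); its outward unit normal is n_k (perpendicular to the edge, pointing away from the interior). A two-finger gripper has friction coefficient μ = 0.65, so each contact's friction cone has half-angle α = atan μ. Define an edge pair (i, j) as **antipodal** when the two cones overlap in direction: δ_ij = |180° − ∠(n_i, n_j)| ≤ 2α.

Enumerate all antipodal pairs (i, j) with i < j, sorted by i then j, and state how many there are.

count = 5; pairs: (0,2), (0,3), (1,3), (1,4), (2,4)

α = atan 0.65 = 33.02°;  2α = 66.05°
n_0 = (-0.7614, -0.6483)
n_1 = (+0.3475, -0.9377)
n_2 = (+0.9916, -0.1295)
n_3 = (+0.6051, +0.7961)
n_4 = (-0.7927, +0.6096)
  (0,1): δ = 110.08°  ·
  (0,2): δ = 47.85°  ✓
  (0,3): δ = 12.35°  ✓
  (0,4): δ = 102.03°  ·
  (1,2): δ = 117.77°  ·
  (1,3): δ = 57.57°  ✓
  (1,4): δ = 32.11°  ✓
  (2,3): δ = 119.80°  ·
  (2,4): δ = 30.12°  ✓
  (3,4): δ = 90.32°  ·
antipodal pairs: 5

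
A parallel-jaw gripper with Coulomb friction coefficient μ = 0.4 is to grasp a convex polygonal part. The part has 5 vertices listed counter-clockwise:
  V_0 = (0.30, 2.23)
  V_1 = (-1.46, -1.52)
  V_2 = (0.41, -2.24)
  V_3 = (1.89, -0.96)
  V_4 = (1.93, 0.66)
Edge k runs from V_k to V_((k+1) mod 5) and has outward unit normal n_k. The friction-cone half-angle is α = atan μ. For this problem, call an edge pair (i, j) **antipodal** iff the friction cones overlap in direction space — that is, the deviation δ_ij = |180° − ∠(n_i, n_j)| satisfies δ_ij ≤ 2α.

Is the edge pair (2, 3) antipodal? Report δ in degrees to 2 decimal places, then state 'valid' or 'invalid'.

α = atan 0.4 = 21.80°;  2α = 43.60°
edge 2: e_2 = (+1.48, +1.28);  n_2 = (+0.6542, -0.7564)
edge 3: e_3 = (+0.04, +1.62);  n_3 = (+0.9997, -0.0247)
∠(n_2, n_3) = 47.73°
δ = |180° − 47.73°| = 132.27°
132.27° > 2α = 43.60°  →  invalid

δ = 132.27°, invalid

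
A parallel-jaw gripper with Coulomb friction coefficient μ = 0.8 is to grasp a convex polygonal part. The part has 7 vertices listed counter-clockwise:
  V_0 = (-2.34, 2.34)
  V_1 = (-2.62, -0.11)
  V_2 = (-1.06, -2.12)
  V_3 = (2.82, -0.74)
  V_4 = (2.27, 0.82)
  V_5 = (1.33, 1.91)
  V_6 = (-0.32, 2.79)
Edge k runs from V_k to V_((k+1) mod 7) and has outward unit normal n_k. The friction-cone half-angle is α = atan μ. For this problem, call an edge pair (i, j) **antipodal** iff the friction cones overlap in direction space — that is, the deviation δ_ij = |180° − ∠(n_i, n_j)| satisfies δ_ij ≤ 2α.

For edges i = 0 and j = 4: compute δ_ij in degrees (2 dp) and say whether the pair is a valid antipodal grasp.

δ = 47.29°, valid

α = atan 0.8 = 38.66°;  2α = 77.32°
edge 0: e_0 = (-0.28, -2.45);  n_0 = (-0.9935, +0.1135)
edge 4: e_4 = (-0.94, +1.09);  n_4 = (+0.7573, +0.6531)
∠(n_0, n_4) = 132.71°
δ = |180° − 132.71°| = 47.29°
47.29° ≤ 2α = 77.32°  →  valid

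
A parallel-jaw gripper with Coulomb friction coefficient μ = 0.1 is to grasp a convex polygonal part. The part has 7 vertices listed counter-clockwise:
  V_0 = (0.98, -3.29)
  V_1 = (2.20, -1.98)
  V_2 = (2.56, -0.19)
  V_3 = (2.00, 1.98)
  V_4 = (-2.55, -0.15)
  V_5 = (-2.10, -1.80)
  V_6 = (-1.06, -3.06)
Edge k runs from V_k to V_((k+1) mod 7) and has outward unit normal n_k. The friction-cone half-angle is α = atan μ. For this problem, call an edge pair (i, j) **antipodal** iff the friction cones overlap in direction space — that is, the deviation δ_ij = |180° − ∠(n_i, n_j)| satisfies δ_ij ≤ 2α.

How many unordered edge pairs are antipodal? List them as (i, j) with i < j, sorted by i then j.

α = atan 0.1 = 5.71°;  2α = 11.42°
n_0 = (+0.7318, -0.6815)
n_1 = (+0.9804, -0.1972)
n_2 = (+0.9683, +0.2499)
n_3 = (-0.4240, +0.9057)
n_4 = (-0.9648, -0.2631)
n_5 = (-0.7712, -0.6366)
n_6 = (-0.1120, -0.9937)
  (0,1): δ = 148.41°  ·
  (0,2): δ = 122.57°  ·
  (0,3): δ = 21.95°  ·
  (0,4): δ = 58.22°  ·
  (0,5): δ = 82.50°  ·
  (0,6): δ = 126.53°  ·
  (1,2): δ = 154.16°  ·
  (1,3): δ = 53.54°  ·
  (1,4): δ = 26.63°  ·
  (1,5): δ = 50.91°  ·
  (1,6): δ = 94.94°  ·
  (2,3): δ = 79.38°  ·
  (2,4): δ = 0.78°  ✓
  (2,5): δ = 25.07°  ·
  (2,6): δ = 69.10°  ·
  (3,4): δ = 99.83°  ·
  (3,5): δ = 75.55°  ·
  (3,6): δ = 31.52°  ·
  (4,5): δ = 155.72°  ·
  (4,6): δ = 111.69°  ·
  (5,6): δ = 135.97°  ·
antipodal pairs: 1

count = 1; pairs: (2,4)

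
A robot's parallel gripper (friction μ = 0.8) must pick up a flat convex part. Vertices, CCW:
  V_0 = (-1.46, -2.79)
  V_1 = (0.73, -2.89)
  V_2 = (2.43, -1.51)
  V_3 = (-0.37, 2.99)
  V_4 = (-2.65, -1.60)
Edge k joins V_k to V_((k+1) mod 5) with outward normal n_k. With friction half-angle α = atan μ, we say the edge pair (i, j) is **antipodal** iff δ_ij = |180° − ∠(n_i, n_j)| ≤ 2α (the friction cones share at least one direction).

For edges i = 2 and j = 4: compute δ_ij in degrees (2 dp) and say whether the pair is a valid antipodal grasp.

α = atan 0.8 = 38.66°;  2α = 77.32°
edge 2: e_2 = (-2.80, +4.50);  n_2 = (+0.8491, +0.5283)
edge 4: e_4 = (+1.19, -1.19);  n_4 = (-0.7071, -0.7071)
∠(n_2, n_4) = 166.89°
δ = |180° − 166.89°| = 13.11°
13.11° ≤ 2α = 77.32°  →  valid

δ = 13.11°, valid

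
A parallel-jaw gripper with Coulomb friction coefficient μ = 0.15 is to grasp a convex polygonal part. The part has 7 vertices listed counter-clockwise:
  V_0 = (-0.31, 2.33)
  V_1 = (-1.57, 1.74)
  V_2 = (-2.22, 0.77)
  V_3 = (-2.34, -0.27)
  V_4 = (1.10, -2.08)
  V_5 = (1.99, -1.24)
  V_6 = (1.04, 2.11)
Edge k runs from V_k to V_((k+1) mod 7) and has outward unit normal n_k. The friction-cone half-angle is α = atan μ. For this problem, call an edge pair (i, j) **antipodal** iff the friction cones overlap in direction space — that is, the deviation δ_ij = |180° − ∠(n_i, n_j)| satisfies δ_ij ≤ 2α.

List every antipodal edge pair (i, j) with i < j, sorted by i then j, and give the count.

count = 1; pairs: (1,4)

α = atan 0.15 = 8.53°;  2α = 17.06°
n_0 = (-0.4241, +0.9056)
n_1 = (-0.8307, +0.5567)
n_2 = (-0.9934, +0.1146)
n_3 = (-0.4656, -0.8850)
n_4 = (+0.6864, -0.7272)
n_5 = (+0.9621, +0.2728)
n_6 = (+0.1608, +0.9870)
  (0,1): δ = 148.92°  ·
  (0,2): δ = 121.67°  ·
  (0,3): δ = 52.84°  ·
  (0,4): δ = 18.25°  ·
  (0,5): δ = 80.74°  ·
  (0,6): δ = 145.65°  ·
  (1,2): δ = 152.76°  ·
  (1,3): δ = 83.93°  ·
  (1,4): δ = 12.83°  ✓
  (1,5): δ = 49.66°  ·
  (1,6): δ = 114.57°  ·
  (2,3): δ = 111.17°  ·
  (2,4): δ = 40.07°  ·
  (2,5): δ = 22.41°  ·
  (2,6): δ = 87.33°  ·
  (3,4): δ = 108.90°  ·
  (3,5): δ = 46.42°  ·
  (3,6): δ = 18.50°  ·
  (4,5): δ = 117.51°  ·
  (4,6): δ = 52.60°  ·
  (5,6): δ = 115.09°  ·
antipodal pairs: 1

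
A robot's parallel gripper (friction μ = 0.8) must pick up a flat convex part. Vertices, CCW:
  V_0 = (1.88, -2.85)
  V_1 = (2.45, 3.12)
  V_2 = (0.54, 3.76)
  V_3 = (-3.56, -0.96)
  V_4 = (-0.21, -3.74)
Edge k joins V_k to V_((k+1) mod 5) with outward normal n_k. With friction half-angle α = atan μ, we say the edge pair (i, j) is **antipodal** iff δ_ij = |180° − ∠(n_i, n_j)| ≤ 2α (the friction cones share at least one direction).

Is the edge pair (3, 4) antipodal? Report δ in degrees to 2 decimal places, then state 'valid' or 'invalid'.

δ = 117.25°, invalid

α = atan 0.8 = 38.66°;  2α = 77.32°
edge 3: e_3 = (+3.35, -2.78);  n_3 = (-0.6386, -0.7695)
edge 4: e_4 = (+2.09, +0.89);  n_4 = (+0.3918, -0.9201)
∠(n_3, n_4) = 62.75°
δ = |180° − 62.75°| = 117.25°
117.25° > 2α = 77.32°  →  invalid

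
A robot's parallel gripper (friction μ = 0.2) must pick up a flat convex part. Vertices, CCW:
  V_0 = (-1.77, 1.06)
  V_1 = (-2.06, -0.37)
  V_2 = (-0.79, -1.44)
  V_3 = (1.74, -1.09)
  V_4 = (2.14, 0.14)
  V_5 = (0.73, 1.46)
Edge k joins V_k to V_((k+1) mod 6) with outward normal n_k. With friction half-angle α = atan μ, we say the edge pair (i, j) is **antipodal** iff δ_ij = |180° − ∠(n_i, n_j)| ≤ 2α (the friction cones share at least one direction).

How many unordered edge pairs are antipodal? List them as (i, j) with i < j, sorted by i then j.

α = atan 0.2 = 11.31°;  2α = 22.62°
n_0 = (-0.9800, +0.1988)
n_1 = (-0.6443, -0.7648)
n_2 = (+0.1370, -0.9906)
n_3 = (+0.9510, -0.3093)
n_4 = (+0.6834, +0.7300)
n_5 = (-0.1580, +0.9874)
  (0,1): δ = 118.65°  ·
  (0,2): δ = 70.66°  ·
  (0,3): δ = 6.55°  ✓
  (0,4): δ = 58.35°  ·
  (0,5): δ = 110.55°  ·
  (1,2): δ = 132.01°  ·
  (1,3): δ = 67.90°  ·
  (1,4): δ = 3.00°  ✓
  (1,5): δ = 49.21°  ·
  (2,3): δ = 115.89°  ·
  (2,4): δ = 50.99°  ·
  (2,5): δ = 1.21°  ✓
  (3,4): δ = 115.10°  ·
  (3,5): δ = 62.90°  ·
  (4,5): δ = 127.80°  ·
antipodal pairs: 3

count = 3; pairs: (0,3), (1,4), (2,5)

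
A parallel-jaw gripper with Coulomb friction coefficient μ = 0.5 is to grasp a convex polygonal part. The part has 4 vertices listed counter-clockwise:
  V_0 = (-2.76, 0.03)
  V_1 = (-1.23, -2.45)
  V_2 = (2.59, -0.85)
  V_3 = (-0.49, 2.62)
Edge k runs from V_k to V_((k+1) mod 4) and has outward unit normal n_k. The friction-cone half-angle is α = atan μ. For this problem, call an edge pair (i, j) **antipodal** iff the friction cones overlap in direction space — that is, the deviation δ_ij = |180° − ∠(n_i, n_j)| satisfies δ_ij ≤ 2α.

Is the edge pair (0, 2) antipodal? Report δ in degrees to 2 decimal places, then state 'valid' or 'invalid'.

α = atan 0.5 = 26.57°;  2α = 53.13°
edge 0: e_0 = (+1.53, -2.48);  n_0 = (-0.8511, -0.5251)
edge 2: e_2 = (-3.08, +3.47);  n_2 = (+0.7479, +0.6638)
∠(n_0, n_2) = 170.08°
δ = |180° − 170.08°| = 9.92°
9.92° ≤ 2α = 53.13°  →  valid

δ = 9.92°, valid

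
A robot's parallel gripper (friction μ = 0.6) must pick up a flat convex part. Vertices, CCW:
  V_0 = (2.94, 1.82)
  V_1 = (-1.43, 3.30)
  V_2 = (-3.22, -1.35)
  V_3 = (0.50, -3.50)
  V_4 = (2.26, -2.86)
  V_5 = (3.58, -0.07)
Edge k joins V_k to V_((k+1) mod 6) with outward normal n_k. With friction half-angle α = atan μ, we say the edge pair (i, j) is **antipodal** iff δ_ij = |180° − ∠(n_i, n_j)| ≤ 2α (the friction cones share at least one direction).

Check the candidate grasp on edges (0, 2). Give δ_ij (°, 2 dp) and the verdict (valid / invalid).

δ = 11.32°, valid

α = atan 0.6 = 30.96°;  2α = 61.93°
edge 0: e_0 = (-4.37, +1.48);  n_0 = (+0.3208, +0.9472)
edge 2: e_2 = (+3.72, -2.15);  n_2 = (-0.5004, -0.8658)
∠(n_0, n_2) = 168.68°
δ = |180° − 168.68°| = 11.32°
11.32° ≤ 2α = 61.93°  →  valid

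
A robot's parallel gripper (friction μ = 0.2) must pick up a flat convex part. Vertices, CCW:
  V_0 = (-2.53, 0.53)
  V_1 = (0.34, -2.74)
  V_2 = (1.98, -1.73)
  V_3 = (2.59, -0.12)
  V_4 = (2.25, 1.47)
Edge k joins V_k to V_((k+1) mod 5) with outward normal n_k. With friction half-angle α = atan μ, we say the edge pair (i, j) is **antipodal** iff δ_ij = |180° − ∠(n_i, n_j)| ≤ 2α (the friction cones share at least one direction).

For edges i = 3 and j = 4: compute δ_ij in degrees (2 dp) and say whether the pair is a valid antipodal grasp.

δ = 90.94°, invalid

α = atan 0.2 = 11.31°;  2α = 22.62°
edge 3: e_3 = (-0.34, +1.59);  n_3 = (+0.9779, +0.2091)
edge 4: e_4 = (-4.78, -0.94);  n_4 = (-0.1930, +0.9812)
∠(n_3, n_4) = 89.06°
δ = |180° − 89.06°| = 90.94°
90.94° > 2α = 22.62°  →  invalid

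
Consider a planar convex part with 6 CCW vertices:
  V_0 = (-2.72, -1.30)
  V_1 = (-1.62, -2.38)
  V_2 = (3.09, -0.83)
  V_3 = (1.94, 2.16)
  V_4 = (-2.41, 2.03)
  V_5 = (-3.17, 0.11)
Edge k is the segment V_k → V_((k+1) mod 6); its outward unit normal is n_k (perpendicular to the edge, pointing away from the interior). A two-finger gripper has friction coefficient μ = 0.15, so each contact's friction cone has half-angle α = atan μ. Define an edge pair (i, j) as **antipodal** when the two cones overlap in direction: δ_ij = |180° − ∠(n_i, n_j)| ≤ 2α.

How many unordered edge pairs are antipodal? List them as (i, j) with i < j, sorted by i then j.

count = 2; pairs: (1,3), (2,5)

α = atan 0.15 = 8.53°;  2α = 17.06°
n_0 = (-0.7006, -0.7136)
n_1 = (+0.3126, -0.9499)
n_2 = (+0.9333, +0.3590)
n_3 = (-0.0299, +0.9996)
n_4 = (-0.9298, +0.3680)
n_5 = (-0.9527, -0.3040)
  (0,1): δ = 117.31°  ·
  (0,2): δ = 24.49°  ·
  (0,3): δ = 46.19°  ·
  (0,4): δ = 112.88°  ·
  (0,5): δ = 152.17°  ·
  (1,2): δ = 87.18°  ·
  (1,3): δ = 16.50°  ✓
  (1,4): δ = 50.19°  ·
  (1,5): δ = 89.48°  ·
  (2,3): δ = 109.33°  ·
  (2,4): δ = 42.63°  ·
  (2,5): δ = 3.34°  ✓
  (3,4): δ = 113.31°  ·
  (3,5): δ = 74.01°  ·
  (4,5): δ = 140.70°  ·
antipodal pairs: 2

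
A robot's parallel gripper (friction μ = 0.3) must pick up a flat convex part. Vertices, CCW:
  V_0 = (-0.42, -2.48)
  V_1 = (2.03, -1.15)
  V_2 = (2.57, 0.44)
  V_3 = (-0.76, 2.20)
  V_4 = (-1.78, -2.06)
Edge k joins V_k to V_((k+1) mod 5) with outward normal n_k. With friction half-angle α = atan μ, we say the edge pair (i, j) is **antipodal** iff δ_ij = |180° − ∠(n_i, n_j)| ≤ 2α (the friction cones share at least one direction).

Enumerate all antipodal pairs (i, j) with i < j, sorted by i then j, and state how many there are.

count = 2; pairs: (1,3), (2,4)

α = atan 0.3 = 16.70°;  2α = 33.40°
n_0 = (+0.4771, -0.8789)
n_1 = (+0.9469, -0.3216)
n_2 = (+0.4673, +0.8841)
n_3 = (-0.9725, +0.2329)
n_4 = (-0.2951, -0.9555)
  (0,1): δ = 137.25°  ·
  (0,2): δ = 56.35°  ·
  (0,3): δ = 48.04°  ·
  (0,4): δ = 134.34°  ·
  (1,2): δ = 99.10°  ·
  (1,3): δ = 5.29°  ✓
  (1,4): δ = 91.60°  ·
  (2,3): δ = 75.61°  ·
  (2,4): δ = 10.70°  ✓
  (3,4): δ = 93.70°  ·
antipodal pairs: 2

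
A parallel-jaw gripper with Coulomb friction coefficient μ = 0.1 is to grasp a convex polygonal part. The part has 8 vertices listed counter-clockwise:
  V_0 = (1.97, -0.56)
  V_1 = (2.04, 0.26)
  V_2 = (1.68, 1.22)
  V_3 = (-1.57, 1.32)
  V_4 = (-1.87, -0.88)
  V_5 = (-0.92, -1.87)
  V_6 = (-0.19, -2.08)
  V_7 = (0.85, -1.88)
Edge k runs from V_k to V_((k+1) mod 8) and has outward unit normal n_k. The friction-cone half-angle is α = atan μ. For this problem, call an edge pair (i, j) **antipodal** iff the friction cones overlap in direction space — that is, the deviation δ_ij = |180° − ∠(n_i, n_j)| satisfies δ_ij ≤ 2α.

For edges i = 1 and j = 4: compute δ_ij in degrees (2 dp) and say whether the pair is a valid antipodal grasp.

α = atan 0.1 = 5.71°;  2α = 11.42°
edge 1: e_1 = (-0.36, +0.96);  n_1 = (+0.9363, +0.3511)
edge 4: e_4 = (+0.95, -0.99);  n_4 = (-0.7215, -0.6924)
∠(n_1, n_4) = 156.74°
δ = |180° − 156.74°| = 23.26°
23.26° > 2α = 11.42°  →  invalid

δ = 23.26°, invalid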